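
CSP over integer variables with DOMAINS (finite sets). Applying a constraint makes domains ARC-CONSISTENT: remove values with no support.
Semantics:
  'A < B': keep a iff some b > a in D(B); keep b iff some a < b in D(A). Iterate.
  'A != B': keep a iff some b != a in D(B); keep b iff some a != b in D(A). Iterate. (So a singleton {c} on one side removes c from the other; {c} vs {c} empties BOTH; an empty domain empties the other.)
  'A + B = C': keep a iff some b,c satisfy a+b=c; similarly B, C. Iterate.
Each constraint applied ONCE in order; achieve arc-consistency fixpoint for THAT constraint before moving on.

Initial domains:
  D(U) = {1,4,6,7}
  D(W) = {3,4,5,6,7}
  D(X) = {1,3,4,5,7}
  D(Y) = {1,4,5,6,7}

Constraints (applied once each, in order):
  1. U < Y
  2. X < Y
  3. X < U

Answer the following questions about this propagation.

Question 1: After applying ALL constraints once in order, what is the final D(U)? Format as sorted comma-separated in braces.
Answer: {4,6}

Derivation:
Constraint 1 (U < Y) on D(U)={1,4,6,7} D(Y)={1,4,5,6,7}: U {1,4,6,7}->{1,4,6}; Y {1,4,5,6,7}->{4,5,6,7}
Constraint 2 (X < Y) on D(X)={1,3,4,5,7} D(Y)={4,5,6,7}: X {1,3,4,5,7}->{1,3,4,5}
Constraint 3 (X < U) on D(X)={1,3,4,5} D(U)={1,4,6}: U {1,4,6}->{4,6}
So after all 3 constraints: D(U) = {4,6}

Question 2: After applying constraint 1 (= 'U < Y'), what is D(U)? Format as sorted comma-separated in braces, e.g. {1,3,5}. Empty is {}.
Answer: {1,4,6}

Derivation:
Constraint 1 (U < Y) on D(U)={1,4,6,7} D(Y)={1,4,5,6,7}: U {1,4,6,7}->{1,4,6}; Y {1,4,5,6,7}->{4,5,6,7}
So after constraint 1: D(U) = {1,4,6}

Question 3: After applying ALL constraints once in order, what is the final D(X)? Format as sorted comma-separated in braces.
Answer: {1,3,4,5}

Derivation:
Constraint 1 (U < Y) on D(U)={1,4,6,7} D(Y)={1,4,5,6,7}: U {1,4,6,7}->{1,4,6}; Y {1,4,5,6,7}->{4,5,6,7}
Constraint 2 (X < Y) on D(X)={1,3,4,5,7} D(Y)={4,5,6,7}: X {1,3,4,5,7}->{1,3,4,5}
Constraint 3 (X < U) on D(X)={1,3,4,5} D(U)={1,4,6}: U {1,4,6}->{4,6}
So after all 3 constraints: D(X) = {1,3,4,5}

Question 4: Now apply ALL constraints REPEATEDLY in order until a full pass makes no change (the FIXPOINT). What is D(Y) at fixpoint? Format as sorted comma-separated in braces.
Answer: {5,6,7}

Derivation:
pass 0 (initial): D(Y)={1,4,5,6,7}
pass 1: U {1,4,6,7}->{4,6}; X {1,3,4,5,7}->{1,3,4,5}; Y {1,4,5,6,7}->{4,5,6,7}
pass 2: Y {4,5,6,7}->{5,6,7}
pass 3: no change
Fixpoint after 3 passes: D(Y) = {5,6,7}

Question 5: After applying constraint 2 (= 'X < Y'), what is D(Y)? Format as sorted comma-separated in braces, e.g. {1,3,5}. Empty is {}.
Answer: {4,5,6,7}

Derivation:
Constraint 1 (U < Y) on D(U)={1,4,6,7} D(Y)={1,4,5,6,7}: U {1,4,6,7}->{1,4,6}; Y {1,4,5,6,7}->{4,5,6,7}
Constraint 2 (X < Y) on D(X)={1,3,4,5,7} D(Y)={4,5,6,7}: X {1,3,4,5,7}->{1,3,4,5}
So after constraint 2: D(Y) = {4,5,6,7}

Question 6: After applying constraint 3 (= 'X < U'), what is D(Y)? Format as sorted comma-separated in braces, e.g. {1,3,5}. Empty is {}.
Constraint 1 (U < Y) on D(U)={1,4,6,7} D(Y)={1,4,5,6,7}: U {1,4,6,7}->{1,4,6}; Y {1,4,5,6,7}->{4,5,6,7}
Constraint 2 (X < Y) on D(X)={1,3,4,5,7} D(Y)={4,5,6,7}: X {1,3,4,5,7}->{1,3,4,5}
Constraint 3 (X < U) on D(X)={1,3,4,5} D(U)={1,4,6}: U {1,4,6}->{4,6}
So after constraint 3: D(Y) = {4,5,6,7}

Answer: {4,5,6,7}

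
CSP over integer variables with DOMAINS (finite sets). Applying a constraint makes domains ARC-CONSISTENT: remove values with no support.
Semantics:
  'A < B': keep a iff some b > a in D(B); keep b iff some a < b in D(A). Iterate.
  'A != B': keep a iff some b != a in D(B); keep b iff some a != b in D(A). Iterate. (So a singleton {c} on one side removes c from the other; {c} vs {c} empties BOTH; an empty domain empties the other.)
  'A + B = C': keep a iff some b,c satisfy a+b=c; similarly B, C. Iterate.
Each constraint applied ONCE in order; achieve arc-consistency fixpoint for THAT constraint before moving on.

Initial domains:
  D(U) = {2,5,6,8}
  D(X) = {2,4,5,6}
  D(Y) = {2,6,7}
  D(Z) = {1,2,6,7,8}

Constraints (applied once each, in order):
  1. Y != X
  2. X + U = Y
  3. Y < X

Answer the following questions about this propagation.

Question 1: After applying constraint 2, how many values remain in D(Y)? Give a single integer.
Constraint 1 (Y != X) on D(Y)={2,6,7} D(X)={2,4,5,6}: no change
Constraint 2 (X + U = Y) on D(X)={2,4,5,6} D(U)={2,5,6,8} D(Y)={2,6,7}: X {2,4,5,6}->{2,4,5}; U {2,5,6,8}->{2,5}; Y {2,6,7}->{6,7}
So after constraint 2: D(Y)={6,7}, size = 2

Answer: 2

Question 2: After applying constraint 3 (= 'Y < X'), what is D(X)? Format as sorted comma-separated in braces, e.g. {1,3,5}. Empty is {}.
Answer: {}

Derivation:
Constraint 1 (Y != X) on D(Y)={2,6,7} D(X)={2,4,5,6}: no change
Constraint 2 (X + U = Y) on D(X)={2,4,5,6} D(U)={2,5,6,8} D(Y)={2,6,7}: X {2,4,5,6}->{2,4,5}; U {2,5,6,8}->{2,5}; Y {2,6,7}->{6,7}
Constraint 3 (Y < X) on D(Y)={6,7} D(X)={2,4,5}: Y {6,7}->{}; X {2,4,5}->{}
So after constraint 3: D(X) = {}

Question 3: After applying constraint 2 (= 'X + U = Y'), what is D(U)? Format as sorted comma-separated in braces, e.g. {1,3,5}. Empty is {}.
Answer: {2,5}

Derivation:
Constraint 1 (Y != X) on D(Y)={2,6,7} D(X)={2,4,5,6}: no change
Constraint 2 (X + U = Y) on D(X)={2,4,5,6} D(U)={2,5,6,8} D(Y)={2,6,7}: X {2,4,5,6}->{2,4,5}; U {2,5,6,8}->{2,5}; Y {2,6,7}->{6,7}
So after constraint 2: D(U) = {2,5}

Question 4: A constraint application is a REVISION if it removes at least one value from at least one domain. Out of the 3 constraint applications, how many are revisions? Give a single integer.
Answer: 2

Derivation:
Constraint 1 (Y != X) on D(Y)={2,6,7} D(X)={2,4,5,6}: no change => not a revision
Constraint 2 (X + U = Y) on D(X)={2,4,5,6} D(U)={2,5,6,8} D(Y)={2,6,7}: X {2,4,5,6}->{2,4,5}; U {2,5,6,8}->{2,5}; Y {2,6,7}->{6,7} => REVISION
Constraint 3 (Y < X) on D(Y)={6,7} D(X)={2,4,5}: Y {6,7}->{}; X {2,4,5}->{} => REVISION
Total revisions = 2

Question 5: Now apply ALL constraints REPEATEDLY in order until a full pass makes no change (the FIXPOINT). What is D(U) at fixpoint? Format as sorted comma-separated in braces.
pass 0 (initial): D(U)={2,5,6,8}
pass 1: U {2,5,6,8}->{2,5}; X {2,4,5,6}->{}; Y {2,6,7}->{}
pass 2: U {2,5}->{}
pass 3: no change
Fixpoint after 3 passes: D(U) = {}

Answer: {}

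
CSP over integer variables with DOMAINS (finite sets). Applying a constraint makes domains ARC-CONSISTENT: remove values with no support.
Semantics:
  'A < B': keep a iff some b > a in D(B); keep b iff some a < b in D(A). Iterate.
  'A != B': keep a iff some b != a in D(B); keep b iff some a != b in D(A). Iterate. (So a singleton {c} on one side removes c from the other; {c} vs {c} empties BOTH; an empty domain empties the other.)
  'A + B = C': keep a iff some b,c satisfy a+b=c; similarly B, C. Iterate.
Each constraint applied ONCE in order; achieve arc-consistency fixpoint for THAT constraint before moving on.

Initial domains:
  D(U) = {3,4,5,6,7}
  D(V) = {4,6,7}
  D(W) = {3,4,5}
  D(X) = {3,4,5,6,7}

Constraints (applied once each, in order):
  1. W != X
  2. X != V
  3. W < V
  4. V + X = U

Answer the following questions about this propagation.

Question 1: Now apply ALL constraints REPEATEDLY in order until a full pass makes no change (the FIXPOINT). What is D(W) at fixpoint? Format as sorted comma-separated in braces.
pass 0 (initial): D(W)={3,4,5}
pass 1: U {3,4,5,6,7}->{7}; V {4,6,7}->{4}; X {3,4,5,6,7}->{3}
pass 2: U {7}->{}; V {4}->{}; W {3,4,5}->{}; X {3}->{}
pass 3: no change
Fixpoint after 3 passes: D(W) = {}

Answer: {}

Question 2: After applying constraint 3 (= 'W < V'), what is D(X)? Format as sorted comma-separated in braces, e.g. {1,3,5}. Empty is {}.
Answer: {3,4,5,6,7}

Derivation:
Constraint 1 (W != X) on D(W)={3,4,5} D(X)={3,4,5,6,7}: no change
Constraint 2 (X != V) on D(X)={3,4,5,6,7} D(V)={4,6,7}: no change
Constraint 3 (W < V) on D(W)={3,4,5} D(V)={4,6,7}: no change
So after constraint 3: D(X) = {3,4,5,6,7}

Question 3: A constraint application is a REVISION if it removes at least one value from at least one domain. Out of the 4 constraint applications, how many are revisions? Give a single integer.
Answer: 1

Derivation:
Constraint 1 (W != X) on D(W)={3,4,5} D(X)={3,4,5,6,7}: no change => not a revision
Constraint 2 (X != V) on D(X)={3,4,5,6,7} D(V)={4,6,7}: no change => not a revision
Constraint 3 (W < V) on D(W)={3,4,5} D(V)={4,6,7}: no change => not a revision
Constraint 4 (V + X = U) on D(V)={4,6,7} D(X)={3,4,5,6,7} D(U)={3,4,5,6,7}: V {4,6,7}->{4}; X {3,4,5,6,7}->{3}; U {3,4,5,6,7}->{7} => REVISION
Total revisions = 1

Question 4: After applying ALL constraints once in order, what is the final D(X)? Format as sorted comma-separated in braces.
Constraint 1 (W != X) on D(W)={3,4,5} D(X)={3,4,5,6,7}: no change
Constraint 2 (X != V) on D(X)={3,4,5,6,7} D(V)={4,6,7}: no change
Constraint 3 (W < V) on D(W)={3,4,5} D(V)={4,6,7}: no change
Constraint 4 (V + X = U) on D(V)={4,6,7} D(X)={3,4,5,6,7} D(U)={3,4,5,6,7}: V {4,6,7}->{4}; X {3,4,5,6,7}->{3}; U {3,4,5,6,7}->{7}
So after all 4 constraints: D(X) = {3}

Answer: {3}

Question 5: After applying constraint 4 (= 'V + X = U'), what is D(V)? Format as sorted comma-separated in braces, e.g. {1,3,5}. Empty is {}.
Answer: {4}

Derivation:
Constraint 1 (W != X) on D(W)={3,4,5} D(X)={3,4,5,6,7}: no change
Constraint 2 (X != V) on D(X)={3,4,5,6,7} D(V)={4,6,7}: no change
Constraint 3 (W < V) on D(W)={3,4,5} D(V)={4,6,7}: no change
Constraint 4 (V + X = U) on D(V)={4,6,7} D(X)={3,4,5,6,7} D(U)={3,4,5,6,7}: V {4,6,7}->{4}; X {3,4,5,6,7}->{3}; U {3,4,5,6,7}->{7}
So after constraint 4: D(V) = {4}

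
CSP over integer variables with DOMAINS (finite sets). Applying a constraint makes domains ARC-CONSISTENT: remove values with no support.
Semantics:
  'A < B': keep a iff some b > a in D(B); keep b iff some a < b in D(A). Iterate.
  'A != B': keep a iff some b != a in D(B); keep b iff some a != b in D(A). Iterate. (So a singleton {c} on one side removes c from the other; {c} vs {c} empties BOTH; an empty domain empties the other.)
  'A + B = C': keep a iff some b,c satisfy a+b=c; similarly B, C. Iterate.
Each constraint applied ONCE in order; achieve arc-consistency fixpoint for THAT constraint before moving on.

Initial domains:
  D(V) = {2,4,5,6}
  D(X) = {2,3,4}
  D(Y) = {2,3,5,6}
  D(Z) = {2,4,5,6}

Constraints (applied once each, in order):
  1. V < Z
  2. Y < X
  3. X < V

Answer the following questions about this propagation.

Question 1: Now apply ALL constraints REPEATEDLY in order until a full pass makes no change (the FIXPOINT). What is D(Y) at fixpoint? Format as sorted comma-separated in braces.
pass 0 (initial): D(Y)={2,3,5,6}
pass 1: V {2,4,5,6}->{4,5}; X {2,3,4}->{3,4}; Y {2,3,5,6}->{2,3}; Z {2,4,5,6}->{4,5,6}
pass 2: Z {4,5,6}->{5,6}
pass 3: no change
Fixpoint after 3 passes: D(Y) = {2,3}

Answer: {2,3}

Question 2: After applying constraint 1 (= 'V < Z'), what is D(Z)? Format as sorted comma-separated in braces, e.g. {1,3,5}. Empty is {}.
Constraint 1 (V < Z) on D(V)={2,4,5,6} D(Z)={2,4,5,6}: V {2,4,5,6}->{2,4,5}; Z {2,4,5,6}->{4,5,6}
So after constraint 1: D(Z) = {4,5,6}

Answer: {4,5,6}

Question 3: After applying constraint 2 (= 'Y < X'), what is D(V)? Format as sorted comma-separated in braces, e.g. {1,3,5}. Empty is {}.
Answer: {2,4,5}

Derivation:
Constraint 1 (V < Z) on D(V)={2,4,5,6} D(Z)={2,4,5,6}: V {2,4,5,6}->{2,4,5}; Z {2,4,5,6}->{4,5,6}
Constraint 2 (Y < X) on D(Y)={2,3,5,6} D(X)={2,3,4}: Y {2,3,5,6}->{2,3}; X {2,3,4}->{3,4}
So after constraint 2: D(V) = {2,4,5}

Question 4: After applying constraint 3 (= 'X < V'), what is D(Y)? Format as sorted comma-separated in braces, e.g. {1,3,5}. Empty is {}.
Constraint 1 (V < Z) on D(V)={2,4,5,6} D(Z)={2,4,5,6}: V {2,4,5,6}->{2,4,5}; Z {2,4,5,6}->{4,5,6}
Constraint 2 (Y < X) on D(Y)={2,3,5,6} D(X)={2,3,4}: Y {2,3,5,6}->{2,3}; X {2,3,4}->{3,4}
Constraint 3 (X < V) on D(X)={3,4} D(V)={2,4,5}: V {2,4,5}->{4,5}
So after constraint 3: D(Y) = {2,3}

Answer: {2,3}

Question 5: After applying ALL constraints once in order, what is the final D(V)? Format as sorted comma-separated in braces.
Constraint 1 (V < Z) on D(V)={2,4,5,6} D(Z)={2,4,5,6}: V {2,4,5,6}->{2,4,5}; Z {2,4,5,6}->{4,5,6}
Constraint 2 (Y < X) on D(Y)={2,3,5,6} D(X)={2,3,4}: Y {2,3,5,6}->{2,3}; X {2,3,4}->{3,4}
Constraint 3 (X < V) on D(X)={3,4} D(V)={2,4,5}: V {2,4,5}->{4,5}
So after all 3 constraints: D(V) = {4,5}

Answer: {4,5}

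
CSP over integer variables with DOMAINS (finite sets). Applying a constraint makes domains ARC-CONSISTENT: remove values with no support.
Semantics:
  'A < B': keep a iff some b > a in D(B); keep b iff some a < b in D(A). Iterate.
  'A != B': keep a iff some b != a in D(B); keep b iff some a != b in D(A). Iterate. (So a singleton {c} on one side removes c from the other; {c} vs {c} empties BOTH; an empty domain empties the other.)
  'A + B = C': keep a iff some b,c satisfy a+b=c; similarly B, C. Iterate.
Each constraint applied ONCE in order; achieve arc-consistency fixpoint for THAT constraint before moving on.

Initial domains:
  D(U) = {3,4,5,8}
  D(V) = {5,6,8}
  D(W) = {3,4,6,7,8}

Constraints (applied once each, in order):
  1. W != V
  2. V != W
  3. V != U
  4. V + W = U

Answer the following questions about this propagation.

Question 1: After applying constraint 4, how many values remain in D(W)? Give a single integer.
Constraint 1 (W != V) on D(W)={3,4,6,7,8} D(V)={5,6,8}: no change
Constraint 2 (V != W) on D(V)={5,6,8} D(W)={3,4,6,7,8}: no change
Constraint 3 (V != U) on D(V)={5,6,8} D(U)={3,4,5,8}: no change
Constraint 4 (V + W = U) on D(V)={5,6,8} D(W)={3,4,6,7,8} D(U)={3,4,5,8}: V {5,6,8}->{5}; W {3,4,6,7,8}->{3}; U {3,4,5,8}->{8}
So after constraint 4: D(W)={3}, size = 1

Answer: 1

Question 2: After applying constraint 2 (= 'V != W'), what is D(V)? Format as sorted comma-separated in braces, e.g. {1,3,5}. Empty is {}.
Answer: {5,6,8}

Derivation:
Constraint 1 (W != V) on D(W)={3,4,6,7,8} D(V)={5,6,8}: no change
Constraint 2 (V != W) on D(V)={5,6,8} D(W)={3,4,6,7,8}: no change
So after constraint 2: D(V) = {5,6,8}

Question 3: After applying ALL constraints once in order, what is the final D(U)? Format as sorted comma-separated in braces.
Constraint 1 (W != V) on D(W)={3,4,6,7,8} D(V)={5,6,8}: no change
Constraint 2 (V != W) on D(V)={5,6,8} D(W)={3,4,6,7,8}: no change
Constraint 3 (V != U) on D(V)={5,6,8} D(U)={3,4,5,8}: no change
Constraint 4 (V + W = U) on D(V)={5,6,8} D(W)={3,4,6,7,8} D(U)={3,4,5,8}: V {5,6,8}->{5}; W {3,4,6,7,8}->{3}; U {3,4,5,8}->{8}
So after all 4 constraints: D(U) = {8}

Answer: {8}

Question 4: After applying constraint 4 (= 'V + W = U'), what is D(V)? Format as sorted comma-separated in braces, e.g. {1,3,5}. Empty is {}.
Constraint 1 (W != V) on D(W)={3,4,6,7,8} D(V)={5,6,8}: no change
Constraint 2 (V != W) on D(V)={5,6,8} D(W)={3,4,6,7,8}: no change
Constraint 3 (V != U) on D(V)={5,6,8} D(U)={3,4,5,8}: no change
Constraint 4 (V + W = U) on D(V)={5,6,8} D(W)={3,4,6,7,8} D(U)={3,4,5,8}: V {5,6,8}->{5}; W {3,4,6,7,8}->{3}; U {3,4,5,8}->{8}
So after constraint 4: D(V) = {5}

Answer: {5}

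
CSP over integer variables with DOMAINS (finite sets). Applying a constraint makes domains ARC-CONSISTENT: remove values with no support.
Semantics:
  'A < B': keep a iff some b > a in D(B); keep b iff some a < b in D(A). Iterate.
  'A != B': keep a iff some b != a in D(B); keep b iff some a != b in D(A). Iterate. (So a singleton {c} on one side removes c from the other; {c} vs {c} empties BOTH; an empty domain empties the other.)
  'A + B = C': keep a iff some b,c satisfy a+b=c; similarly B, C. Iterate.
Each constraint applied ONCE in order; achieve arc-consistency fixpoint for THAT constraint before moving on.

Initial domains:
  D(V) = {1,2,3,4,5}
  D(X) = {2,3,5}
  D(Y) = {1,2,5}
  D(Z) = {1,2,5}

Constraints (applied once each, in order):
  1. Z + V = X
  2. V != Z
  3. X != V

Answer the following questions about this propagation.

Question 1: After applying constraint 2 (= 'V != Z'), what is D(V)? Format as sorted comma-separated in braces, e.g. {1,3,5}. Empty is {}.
Answer: {1,2,3,4}

Derivation:
Constraint 1 (Z + V = X) on D(Z)={1,2,5} D(V)={1,2,3,4,5} D(X)={2,3,5}: Z {1,2,5}->{1,2}; V {1,2,3,4,5}->{1,2,3,4}
Constraint 2 (V != Z) on D(V)={1,2,3,4} D(Z)={1,2}: no change
So after constraint 2: D(V) = {1,2,3,4}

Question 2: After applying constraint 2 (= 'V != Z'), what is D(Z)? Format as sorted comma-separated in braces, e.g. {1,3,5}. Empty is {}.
Constraint 1 (Z + V = X) on D(Z)={1,2,5} D(V)={1,2,3,4,5} D(X)={2,3,5}: Z {1,2,5}->{1,2}; V {1,2,3,4,5}->{1,2,3,4}
Constraint 2 (V != Z) on D(V)={1,2,3,4} D(Z)={1,2}: no change
So after constraint 2: D(Z) = {1,2}

Answer: {1,2}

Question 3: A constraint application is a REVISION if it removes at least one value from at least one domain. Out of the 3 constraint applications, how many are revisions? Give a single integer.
Constraint 1 (Z + V = X) on D(Z)={1,2,5} D(V)={1,2,3,4,5} D(X)={2,3,5}: Z {1,2,5}->{1,2}; V {1,2,3,4,5}->{1,2,3,4} => REVISION
Constraint 2 (V != Z) on D(V)={1,2,3,4} D(Z)={1,2}: no change => not a revision
Constraint 3 (X != V) on D(X)={2,3,5} D(V)={1,2,3,4}: no change => not a revision
Total revisions = 1

Answer: 1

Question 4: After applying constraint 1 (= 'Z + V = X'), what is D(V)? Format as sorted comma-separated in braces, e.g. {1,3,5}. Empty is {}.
Constraint 1 (Z + V = X) on D(Z)={1,2,5} D(V)={1,2,3,4,5} D(X)={2,3,5}: Z {1,2,5}->{1,2}; V {1,2,3,4,5}->{1,2,3,4}
So after constraint 1: D(V) = {1,2,3,4}

Answer: {1,2,3,4}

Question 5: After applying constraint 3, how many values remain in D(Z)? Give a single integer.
Answer: 2

Derivation:
Constraint 1 (Z + V = X) on D(Z)={1,2,5} D(V)={1,2,3,4,5} D(X)={2,3,5}: Z {1,2,5}->{1,2}; V {1,2,3,4,5}->{1,2,3,4}
Constraint 2 (V != Z) on D(V)={1,2,3,4} D(Z)={1,2}: no change
Constraint 3 (X != V) on D(X)={2,3,5} D(V)={1,2,3,4}: no change
So after constraint 3: D(Z)={1,2}, size = 2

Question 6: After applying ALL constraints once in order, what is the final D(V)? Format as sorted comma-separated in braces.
Answer: {1,2,3,4}

Derivation:
Constraint 1 (Z + V = X) on D(Z)={1,2,5} D(V)={1,2,3,4,5} D(X)={2,3,5}: Z {1,2,5}->{1,2}; V {1,2,3,4,5}->{1,2,3,4}
Constraint 2 (V != Z) on D(V)={1,2,3,4} D(Z)={1,2}: no change
Constraint 3 (X != V) on D(X)={2,3,5} D(V)={1,2,3,4}: no change
So after all 3 constraints: D(V) = {1,2,3,4}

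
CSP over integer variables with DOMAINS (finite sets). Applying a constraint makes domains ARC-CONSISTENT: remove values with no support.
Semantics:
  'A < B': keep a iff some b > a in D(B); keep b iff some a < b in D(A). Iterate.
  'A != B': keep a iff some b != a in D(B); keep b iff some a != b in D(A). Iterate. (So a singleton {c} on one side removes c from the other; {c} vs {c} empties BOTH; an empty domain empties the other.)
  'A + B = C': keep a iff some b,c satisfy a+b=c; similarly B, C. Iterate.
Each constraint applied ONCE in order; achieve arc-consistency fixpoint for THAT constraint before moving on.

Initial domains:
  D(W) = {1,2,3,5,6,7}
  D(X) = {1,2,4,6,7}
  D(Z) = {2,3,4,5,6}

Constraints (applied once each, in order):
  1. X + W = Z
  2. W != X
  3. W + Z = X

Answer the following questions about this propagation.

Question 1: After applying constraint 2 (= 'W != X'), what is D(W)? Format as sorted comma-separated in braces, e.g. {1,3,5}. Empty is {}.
Constraint 1 (X + W = Z) on D(X)={1,2,4,6,7} D(W)={1,2,3,5,6,7} D(Z)={2,3,4,5,6}: X {1,2,4,6,7}->{1,2,4}; W {1,2,3,5,6,7}->{1,2,3,5}
Constraint 2 (W != X) on D(W)={1,2,3,5} D(X)={1,2,4}: no change
So after constraint 2: D(W) = {1,2,3,5}

Answer: {1,2,3,5}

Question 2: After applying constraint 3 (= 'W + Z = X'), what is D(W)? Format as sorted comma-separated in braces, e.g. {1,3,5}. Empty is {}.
Answer: {1,2}

Derivation:
Constraint 1 (X + W = Z) on D(X)={1,2,4,6,7} D(W)={1,2,3,5,6,7} D(Z)={2,3,4,5,6}: X {1,2,4,6,7}->{1,2,4}; W {1,2,3,5,6,7}->{1,2,3,5}
Constraint 2 (W != X) on D(W)={1,2,3,5} D(X)={1,2,4}: no change
Constraint 3 (W + Z = X) on D(W)={1,2,3,5} D(Z)={2,3,4,5,6} D(X)={1,2,4}: W {1,2,3,5}->{1,2}; Z {2,3,4,5,6}->{2,3}; X {1,2,4}->{4}
So after constraint 3: D(W) = {1,2}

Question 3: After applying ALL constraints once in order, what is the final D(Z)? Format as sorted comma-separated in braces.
Answer: {2,3}

Derivation:
Constraint 1 (X + W = Z) on D(X)={1,2,4,6,7} D(W)={1,2,3,5,6,7} D(Z)={2,3,4,5,6}: X {1,2,4,6,7}->{1,2,4}; W {1,2,3,5,6,7}->{1,2,3,5}
Constraint 2 (W != X) on D(W)={1,2,3,5} D(X)={1,2,4}: no change
Constraint 3 (W + Z = X) on D(W)={1,2,3,5} D(Z)={2,3,4,5,6} D(X)={1,2,4}: W {1,2,3,5}->{1,2}; Z {2,3,4,5,6}->{2,3}; X {1,2,4}->{4}
So after all 3 constraints: D(Z) = {2,3}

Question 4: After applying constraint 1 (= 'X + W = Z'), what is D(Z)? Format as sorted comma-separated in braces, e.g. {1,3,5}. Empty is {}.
Constraint 1 (X + W = Z) on D(X)={1,2,4,6,7} D(W)={1,2,3,5,6,7} D(Z)={2,3,4,5,6}: X {1,2,4,6,7}->{1,2,4}; W {1,2,3,5,6,7}->{1,2,3,5}
So after constraint 1: D(Z) = {2,3,4,5,6}

Answer: {2,3,4,5,6}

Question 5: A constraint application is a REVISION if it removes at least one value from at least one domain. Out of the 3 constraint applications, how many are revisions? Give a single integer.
Answer: 2

Derivation:
Constraint 1 (X + W = Z) on D(X)={1,2,4,6,7} D(W)={1,2,3,5,6,7} D(Z)={2,3,4,5,6}: X {1,2,4,6,7}->{1,2,4}; W {1,2,3,5,6,7}->{1,2,3,5} => REVISION
Constraint 2 (W != X) on D(W)={1,2,3,5} D(X)={1,2,4}: no change => not a revision
Constraint 3 (W + Z = X) on D(W)={1,2,3,5} D(Z)={2,3,4,5,6} D(X)={1,2,4}: W {1,2,3,5}->{1,2}; Z {2,3,4,5,6}->{2,3}; X {1,2,4}->{4} => REVISION
Total revisions = 2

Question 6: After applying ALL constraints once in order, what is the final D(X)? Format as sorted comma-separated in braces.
Constraint 1 (X + W = Z) on D(X)={1,2,4,6,7} D(W)={1,2,3,5,6,7} D(Z)={2,3,4,5,6}: X {1,2,4,6,7}->{1,2,4}; W {1,2,3,5,6,7}->{1,2,3,5}
Constraint 2 (W != X) on D(W)={1,2,3,5} D(X)={1,2,4}: no change
Constraint 3 (W + Z = X) on D(W)={1,2,3,5} D(Z)={2,3,4,5,6} D(X)={1,2,4}: W {1,2,3,5}->{1,2}; Z {2,3,4,5,6}->{2,3}; X {1,2,4}->{4}
So after all 3 constraints: D(X) = {4}

Answer: {4}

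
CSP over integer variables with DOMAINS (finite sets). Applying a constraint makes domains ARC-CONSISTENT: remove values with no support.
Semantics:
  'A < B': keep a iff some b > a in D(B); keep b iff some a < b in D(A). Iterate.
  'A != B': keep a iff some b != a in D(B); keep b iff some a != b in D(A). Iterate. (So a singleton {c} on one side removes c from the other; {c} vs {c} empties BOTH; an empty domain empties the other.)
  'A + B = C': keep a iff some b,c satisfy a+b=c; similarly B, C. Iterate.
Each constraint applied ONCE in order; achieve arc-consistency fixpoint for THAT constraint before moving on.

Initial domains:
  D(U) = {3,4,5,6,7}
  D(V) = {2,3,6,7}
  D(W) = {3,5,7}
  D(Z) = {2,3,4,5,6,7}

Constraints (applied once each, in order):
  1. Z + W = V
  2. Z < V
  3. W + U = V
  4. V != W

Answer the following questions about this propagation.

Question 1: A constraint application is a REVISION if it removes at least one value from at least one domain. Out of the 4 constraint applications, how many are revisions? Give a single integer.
Constraint 1 (Z + W = V) on D(Z)={2,3,4,5,6,7} D(W)={3,5,7} D(V)={2,3,6,7}: Z {2,3,4,5,6,7}->{2,3,4}; W {3,5,7}->{3,5}; V {2,3,6,7}->{6,7} => REVISION
Constraint 2 (Z < V) on D(Z)={2,3,4} D(V)={6,7}: no change => not a revision
Constraint 3 (W + U = V) on D(W)={3,5} D(U)={3,4,5,6,7} D(V)={6,7}: W {3,5}->{3}; U {3,4,5,6,7}->{3,4} => REVISION
Constraint 4 (V != W) on D(V)={6,7} D(W)={3}: no change => not a revision
Total revisions = 2

Answer: 2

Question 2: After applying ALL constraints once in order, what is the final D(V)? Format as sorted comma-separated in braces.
Constraint 1 (Z + W = V) on D(Z)={2,3,4,5,6,7} D(W)={3,5,7} D(V)={2,3,6,7}: Z {2,3,4,5,6,7}->{2,3,4}; W {3,5,7}->{3,5}; V {2,3,6,7}->{6,7}
Constraint 2 (Z < V) on D(Z)={2,3,4} D(V)={6,7}: no change
Constraint 3 (W + U = V) on D(W)={3,5} D(U)={3,4,5,6,7} D(V)={6,7}: W {3,5}->{3}; U {3,4,5,6,7}->{3,4}
Constraint 4 (V != W) on D(V)={6,7} D(W)={3}: no change
So after all 4 constraints: D(V) = {6,7}

Answer: {6,7}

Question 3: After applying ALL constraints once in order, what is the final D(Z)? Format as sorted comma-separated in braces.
Answer: {2,3,4}

Derivation:
Constraint 1 (Z + W = V) on D(Z)={2,3,4,5,6,7} D(W)={3,5,7} D(V)={2,3,6,7}: Z {2,3,4,5,6,7}->{2,3,4}; W {3,5,7}->{3,5}; V {2,3,6,7}->{6,7}
Constraint 2 (Z < V) on D(Z)={2,3,4} D(V)={6,7}: no change
Constraint 3 (W + U = V) on D(W)={3,5} D(U)={3,4,5,6,7} D(V)={6,7}: W {3,5}->{3}; U {3,4,5,6,7}->{3,4}
Constraint 4 (V != W) on D(V)={6,7} D(W)={3}: no change
So after all 4 constraints: D(Z) = {2,3,4}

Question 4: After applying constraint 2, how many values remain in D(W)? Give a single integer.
Constraint 1 (Z + W = V) on D(Z)={2,3,4,5,6,7} D(W)={3,5,7} D(V)={2,3,6,7}: Z {2,3,4,5,6,7}->{2,3,4}; W {3,5,7}->{3,5}; V {2,3,6,7}->{6,7}
Constraint 2 (Z < V) on D(Z)={2,3,4} D(V)={6,7}: no change
So after constraint 2: D(W)={3,5}, size = 2

Answer: 2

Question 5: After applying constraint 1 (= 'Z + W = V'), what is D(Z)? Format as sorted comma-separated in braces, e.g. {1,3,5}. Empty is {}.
Constraint 1 (Z + W = V) on D(Z)={2,3,4,5,6,7} D(W)={3,5,7} D(V)={2,3,6,7}: Z {2,3,4,5,6,7}->{2,3,4}; W {3,5,7}->{3,5}; V {2,3,6,7}->{6,7}
So after constraint 1: D(Z) = {2,3,4}

Answer: {2,3,4}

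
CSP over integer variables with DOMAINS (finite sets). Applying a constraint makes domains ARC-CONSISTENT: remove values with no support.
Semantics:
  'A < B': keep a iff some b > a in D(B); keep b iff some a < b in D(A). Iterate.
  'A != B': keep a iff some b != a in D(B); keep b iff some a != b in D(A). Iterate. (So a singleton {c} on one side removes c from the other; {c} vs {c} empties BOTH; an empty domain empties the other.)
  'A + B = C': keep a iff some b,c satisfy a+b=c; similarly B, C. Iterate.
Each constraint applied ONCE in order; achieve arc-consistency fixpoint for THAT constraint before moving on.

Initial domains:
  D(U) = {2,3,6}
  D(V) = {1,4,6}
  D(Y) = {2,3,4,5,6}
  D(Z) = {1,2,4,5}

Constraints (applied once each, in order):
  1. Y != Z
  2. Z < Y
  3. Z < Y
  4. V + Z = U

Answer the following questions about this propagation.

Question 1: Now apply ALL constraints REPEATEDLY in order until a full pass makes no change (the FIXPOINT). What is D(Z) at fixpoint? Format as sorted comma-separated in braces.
Answer: {1,2,5}

Derivation:
pass 0 (initial): D(Z)={1,2,4,5}
pass 1: V {1,4,6}->{1,4}; Z {1,2,4,5}->{1,2,5}
pass 2: no change
Fixpoint after 2 passes: D(Z) = {1,2,5}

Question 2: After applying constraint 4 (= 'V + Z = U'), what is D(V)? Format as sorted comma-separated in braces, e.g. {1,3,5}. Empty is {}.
Constraint 1 (Y != Z) on D(Y)={2,3,4,5,6} D(Z)={1,2,4,5}: no change
Constraint 2 (Z < Y) on D(Z)={1,2,4,5} D(Y)={2,3,4,5,6}: no change
Constraint 3 (Z < Y) on D(Z)={1,2,4,5} D(Y)={2,3,4,5,6}: no change
Constraint 4 (V + Z = U) on D(V)={1,4,6} D(Z)={1,2,4,5} D(U)={2,3,6}: V {1,4,6}->{1,4}; Z {1,2,4,5}->{1,2,5}
So after constraint 4: D(V) = {1,4}

Answer: {1,4}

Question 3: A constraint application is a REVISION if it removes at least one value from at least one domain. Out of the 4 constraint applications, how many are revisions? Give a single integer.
Constraint 1 (Y != Z) on D(Y)={2,3,4,5,6} D(Z)={1,2,4,5}: no change => not a revision
Constraint 2 (Z < Y) on D(Z)={1,2,4,5} D(Y)={2,3,4,5,6}: no change => not a revision
Constraint 3 (Z < Y) on D(Z)={1,2,4,5} D(Y)={2,3,4,5,6}: no change => not a revision
Constraint 4 (V + Z = U) on D(V)={1,4,6} D(Z)={1,2,4,5} D(U)={2,3,6}: V {1,4,6}->{1,4}; Z {1,2,4,5}->{1,2,5} => REVISION
Total revisions = 1

Answer: 1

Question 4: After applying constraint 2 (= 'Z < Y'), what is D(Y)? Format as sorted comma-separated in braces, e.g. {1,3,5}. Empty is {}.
Constraint 1 (Y != Z) on D(Y)={2,3,4,5,6} D(Z)={1,2,4,5}: no change
Constraint 2 (Z < Y) on D(Z)={1,2,4,5} D(Y)={2,3,4,5,6}: no change
So after constraint 2: D(Y) = {2,3,4,5,6}

Answer: {2,3,4,5,6}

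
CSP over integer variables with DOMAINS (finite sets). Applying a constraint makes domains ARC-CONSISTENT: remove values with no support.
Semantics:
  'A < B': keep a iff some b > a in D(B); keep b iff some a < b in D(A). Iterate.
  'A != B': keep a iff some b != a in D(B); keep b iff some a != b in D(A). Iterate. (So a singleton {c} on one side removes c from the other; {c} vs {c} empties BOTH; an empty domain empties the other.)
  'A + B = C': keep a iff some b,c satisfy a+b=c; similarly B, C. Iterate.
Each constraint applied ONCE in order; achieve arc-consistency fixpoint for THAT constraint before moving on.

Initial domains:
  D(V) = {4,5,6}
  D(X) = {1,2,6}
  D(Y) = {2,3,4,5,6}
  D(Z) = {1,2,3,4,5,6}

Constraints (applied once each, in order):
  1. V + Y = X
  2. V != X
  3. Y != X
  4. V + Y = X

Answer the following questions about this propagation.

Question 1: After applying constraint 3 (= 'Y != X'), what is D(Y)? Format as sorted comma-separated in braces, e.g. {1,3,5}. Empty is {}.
Answer: {2}

Derivation:
Constraint 1 (V + Y = X) on D(V)={4,5,6} D(Y)={2,3,4,5,6} D(X)={1,2,6}: V {4,5,6}->{4}; Y {2,3,4,5,6}->{2}; X {1,2,6}->{6}
Constraint 2 (V != X) on D(V)={4} D(X)={6}: no change
Constraint 3 (Y != X) on D(Y)={2} D(X)={6}: no change
So after constraint 3: D(Y) = {2}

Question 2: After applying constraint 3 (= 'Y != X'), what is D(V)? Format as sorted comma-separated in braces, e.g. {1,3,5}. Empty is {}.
Answer: {4}

Derivation:
Constraint 1 (V + Y = X) on D(V)={4,5,6} D(Y)={2,3,4,5,6} D(X)={1,2,6}: V {4,5,6}->{4}; Y {2,3,4,5,6}->{2}; X {1,2,6}->{6}
Constraint 2 (V != X) on D(V)={4} D(X)={6}: no change
Constraint 3 (Y != X) on D(Y)={2} D(X)={6}: no change
So after constraint 3: D(V) = {4}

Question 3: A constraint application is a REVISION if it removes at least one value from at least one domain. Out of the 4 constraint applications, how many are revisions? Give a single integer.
Constraint 1 (V + Y = X) on D(V)={4,5,6} D(Y)={2,3,4,5,6} D(X)={1,2,6}: V {4,5,6}->{4}; Y {2,3,4,5,6}->{2}; X {1,2,6}->{6} => REVISION
Constraint 2 (V != X) on D(V)={4} D(X)={6}: no change => not a revision
Constraint 3 (Y != X) on D(Y)={2} D(X)={6}: no change => not a revision
Constraint 4 (V + Y = X) on D(V)={4} D(Y)={2} D(X)={6}: no change => not a revision
Total revisions = 1

Answer: 1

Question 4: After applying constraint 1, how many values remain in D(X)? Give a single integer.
Constraint 1 (V + Y = X) on D(V)={4,5,6} D(Y)={2,3,4,5,6} D(X)={1,2,6}: V {4,5,6}->{4}; Y {2,3,4,5,6}->{2}; X {1,2,6}->{6}
So after constraint 1: D(X)={6}, size = 1

Answer: 1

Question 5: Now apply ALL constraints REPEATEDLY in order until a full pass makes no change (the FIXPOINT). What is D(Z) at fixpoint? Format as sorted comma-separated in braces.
pass 0 (initial): D(Z)={1,2,3,4,5,6}
pass 1: V {4,5,6}->{4}; X {1,2,6}->{6}; Y {2,3,4,5,6}->{2}
pass 2: no change
Fixpoint after 2 passes: D(Z) = {1,2,3,4,5,6}

Answer: {1,2,3,4,5,6}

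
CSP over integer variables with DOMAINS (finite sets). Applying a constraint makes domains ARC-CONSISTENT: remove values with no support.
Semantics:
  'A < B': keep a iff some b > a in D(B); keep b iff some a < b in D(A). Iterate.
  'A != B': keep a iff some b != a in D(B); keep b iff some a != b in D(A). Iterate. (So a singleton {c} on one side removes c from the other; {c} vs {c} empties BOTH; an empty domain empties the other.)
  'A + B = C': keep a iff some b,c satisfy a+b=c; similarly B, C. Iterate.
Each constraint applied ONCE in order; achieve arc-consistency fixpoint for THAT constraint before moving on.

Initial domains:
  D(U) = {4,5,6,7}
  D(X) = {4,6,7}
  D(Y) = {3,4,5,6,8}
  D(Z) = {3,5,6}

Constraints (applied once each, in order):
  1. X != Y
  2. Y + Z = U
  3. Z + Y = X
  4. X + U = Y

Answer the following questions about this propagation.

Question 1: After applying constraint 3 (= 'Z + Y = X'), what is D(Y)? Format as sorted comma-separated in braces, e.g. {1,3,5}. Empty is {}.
Answer: {3,4}

Derivation:
Constraint 1 (X != Y) on D(X)={4,6,7} D(Y)={3,4,5,6,8}: no change
Constraint 2 (Y + Z = U) on D(Y)={3,4,5,6,8} D(Z)={3,5,6} D(U)={4,5,6,7}: Y {3,4,5,6,8}->{3,4}; Z {3,5,6}->{3}; U {4,5,6,7}->{6,7}
Constraint 3 (Z + Y = X) on D(Z)={3} D(Y)={3,4} D(X)={4,6,7}: X {4,6,7}->{6,7}
So after constraint 3: D(Y) = {3,4}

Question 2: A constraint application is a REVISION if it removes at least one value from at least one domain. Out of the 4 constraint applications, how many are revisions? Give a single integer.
Answer: 3

Derivation:
Constraint 1 (X != Y) on D(X)={4,6,7} D(Y)={3,4,5,6,8}: no change => not a revision
Constraint 2 (Y + Z = U) on D(Y)={3,4,5,6,8} D(Z)={3,5,6} D(U)={4,5,6,7}: Y {3,4,5,6,8}->{3,4}; Z {3,5,6}->{3}; U {4,5,6,7}->{6,7} => REVISION
Constraint 3 (Z + Y = X) on D(Z)={3} D(Y)={3,4} D(X)={4,6,7}: X {4,6,7}->{6,7} => REVISION
Constraint 4 (X + U = Y) on D(X)={6,7} D(U)={6,7} D(Y)={3,4}: X {6,7}->{}; U {6,7}->{}; Y {3,4}->{} => REVISION
Total revisions = 3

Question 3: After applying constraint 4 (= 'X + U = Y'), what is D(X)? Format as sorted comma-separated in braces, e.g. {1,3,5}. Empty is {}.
Constraint 1 (X != Y) on D(X)={4,6,7} D(Y)={3,4,5,6,8}: no change
Constraint 2 (Y + Z = U) on D(Y)={3,4,5,6,8} D(Z)={3,5,6} D(U)={4,5,6,7}: Y {3,4,5,6,8}->{3,4}; Z {3,5,6}->{3}; U {4,5,6,7}->{6,7}
Constraint 3 (Z + Y = X) on D(Z)={3} D(Y)={3,4} D(X)={4,6,7}: X {4,6,7}->{6,7}
Constraint 4 (X + U = Y) on D(X)={6,7} D(U)={6,7} D(Y)={3,4}: X {6,7}->{}; U {6,7}->{}; Y {3,4}->{}
So after constraint 4: D(X) = {}

Answer: {}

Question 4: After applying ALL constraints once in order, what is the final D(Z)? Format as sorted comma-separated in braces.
Constraint 1 (X != Y) on D(X)={4,6,7} D(Y)={3,4,5,6,8}: no change
Constraint 2 (Y + Z = U) on D(Y)={3,4,5,6,8} D(Z)={3,5,6} D(U)={4,5,6,7}: Y {3,4,5,6,8}->{3,4}; Z {3,5,6}->{3}; U {4,5,6,7}->{6,7}
Constraint 3 (Z + Y = X) on D(Z)={3} D(Y)={3,4} D(X)={4,6,7}: X {4,6,7}->{6,7}
Constraint 4 (X + U = Y) on D(X)={6,7} D(U)={6,7} D(Y)={3,4}: X {6,7}->{}; U {6,7}->{}; Y {3,4}->{}
So after all 4 constraints: D(Z) = {3}

Answer: {3}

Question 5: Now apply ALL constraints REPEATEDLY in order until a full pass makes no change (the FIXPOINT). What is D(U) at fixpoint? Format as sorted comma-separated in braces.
pass 0 (initial): D(U)={4,5,6,7}
pass 1: U {4,5,6,7}->{}; X {4,6,7}->{}; Y {3,4,5,6,8}->{}; Z {3,5,6}->{3}
pass 2: Z {3}->{}
pass 3: no change
Fixpoint after 3 passes: D(U) = {}

Answer: {}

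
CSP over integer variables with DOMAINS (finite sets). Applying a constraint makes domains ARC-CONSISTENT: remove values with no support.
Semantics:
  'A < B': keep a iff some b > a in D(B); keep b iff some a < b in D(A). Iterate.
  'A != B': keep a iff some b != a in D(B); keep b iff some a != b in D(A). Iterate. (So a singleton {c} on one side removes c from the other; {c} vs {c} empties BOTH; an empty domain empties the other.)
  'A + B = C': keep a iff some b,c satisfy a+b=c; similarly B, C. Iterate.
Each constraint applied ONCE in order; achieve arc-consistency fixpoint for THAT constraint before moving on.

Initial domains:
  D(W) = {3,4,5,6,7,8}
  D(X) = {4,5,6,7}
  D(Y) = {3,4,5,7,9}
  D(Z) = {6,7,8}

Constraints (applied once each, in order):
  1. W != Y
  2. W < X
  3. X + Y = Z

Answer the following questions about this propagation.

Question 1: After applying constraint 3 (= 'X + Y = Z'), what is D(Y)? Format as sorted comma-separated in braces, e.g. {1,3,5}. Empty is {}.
Answer: {3,4}

Derivation:
Constraint 1 (W != Y) on D(W)={3,4,5,6,7,8} D(Y)={3,4,5,7,9}: no change
Constraint 2 (W < X) on D(W)={3,4,5,6,7,8} D(X)={4,5,6,7}: W {3,4,5,6,7,8}->{3,4,5,6}
Constraint 3 (X + Y = Z) on D(X)={4,5,6,7} D(Y)={3,4,5,7,9} D(Z)={6,7,8}: X {4,5,6,7}->{4,5}; Y {3,4,5,7,9}->{3,4}; Z {6,7,8}->{7,8}
So after constraint 3: D(Y) = {3,4}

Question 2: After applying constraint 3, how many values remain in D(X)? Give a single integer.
Answer: 2

Derivation:
Constraint 1 (W != Y) on D(W)={3,4,5,6,7,8} D(Y)={3,4,5,7,9}: no change
Constraint 2 (W < X) on D(W)={3,4,5,6,7,8} D(X)={4,5,6,7}: W {3,4,5,6,7,8}->{3,4,5,6}
Constraint 3 (X + Y = Z) on D(X)={4,5,6,7} D(Y)={3,4,5,7,9} D(Z)={6,7,8}: X {4,5,6,7}->{4,5}; Y {3,4,5,7,9}->{3,4}; Z {6,7,8}->{7,8}
So after constraint 3: D(X)={4,5}, size = 2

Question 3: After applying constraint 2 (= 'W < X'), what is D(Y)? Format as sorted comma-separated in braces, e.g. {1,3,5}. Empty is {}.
Answer: {3,4,5,7,9}

Derivation:
Constraint 1 (W != Y) on D(W)={3,4,5,6,7,8} D(Y)={3,4,5,7,9}: no change
Constraint 2 (W < X) on D(W)={3,4,5,6,7,8} D(X)={4,5,6,7}: W {3,4,5,6,7,8}->{3,4,5,6}
So after constraint 2: D(Y) = {3,4,5,7,9}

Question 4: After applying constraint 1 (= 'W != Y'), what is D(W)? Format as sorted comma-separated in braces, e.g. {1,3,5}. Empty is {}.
Constraint 1 (W != Y) on D(W)={3,4,5,6,7,8} D(Y)={3,4,5,7,9}: no change
So after constraint 1: D(W) = {3,4,5,6,7,8}

Answer: {3,4,5,6,7,8}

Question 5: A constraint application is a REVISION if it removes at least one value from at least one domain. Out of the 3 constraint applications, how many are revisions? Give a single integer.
Answer: 2

Derivation:
Constraint 1 (W != Y) on D(W)={3,4,5,6,7,8} D(Y)={3,4,5,7,9}: no change => not a revision
Constraint 2 (W < X) on D(W)={3,4,5,6,7,8} D(X)={4,5,6,7}: W {3,4,5,6,7,8}->{3,4,5,6} => REVISION
Constraint 3 (X + Y = Z) on D(X)={4,5,6,7} D(Y)={3,4,5,7,9} D(Z)={6,7,8}: X {4,5,6,7}->{4,5}; Y {3,4,5,7,9}->{3,4}; Z {6,7,8}->{7,8} => REVISION
Total revisions = 2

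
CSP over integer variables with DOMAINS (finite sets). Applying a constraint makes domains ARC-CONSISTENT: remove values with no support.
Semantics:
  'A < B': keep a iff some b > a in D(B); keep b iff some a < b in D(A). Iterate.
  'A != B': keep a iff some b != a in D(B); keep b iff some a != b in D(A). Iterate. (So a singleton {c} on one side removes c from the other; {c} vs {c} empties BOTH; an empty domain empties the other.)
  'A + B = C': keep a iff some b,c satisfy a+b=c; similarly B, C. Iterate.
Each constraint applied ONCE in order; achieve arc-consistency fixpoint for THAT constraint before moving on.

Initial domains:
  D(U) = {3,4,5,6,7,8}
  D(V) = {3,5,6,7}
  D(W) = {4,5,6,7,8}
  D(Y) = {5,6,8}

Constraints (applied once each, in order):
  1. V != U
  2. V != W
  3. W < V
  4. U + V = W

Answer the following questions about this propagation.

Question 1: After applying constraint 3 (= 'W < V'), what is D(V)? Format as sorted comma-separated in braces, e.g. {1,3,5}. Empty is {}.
Answer: {5,6,7}

Derivation:
Constraint 1 (V != U) on D(V)={3,5,6,7} D(U)={3,4,5,6,7,8}: no change
Constraint 2 (V != W) on D(V)={3,5,6,7} D(W)={4,5,6,7,8}: no change
Constraint 3 (W < V) on D(W)={4,5,6,7,8} D(V)={3,5,6,7}: W {4,5,6,7,8}->{4,5,6}; V {3,5,6,7}->{5,6,7}
So after constraint 3: D(V) = {5,6,7}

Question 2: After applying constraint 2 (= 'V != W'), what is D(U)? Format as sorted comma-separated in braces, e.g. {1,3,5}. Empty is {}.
Answer: {3,4,5,6,7,8}

Derivation:
Constraint 1 (V != U) on D(V)={3,5,6,7} D(U)={3,4,5,6,7,8}: no change
Constraint 2 (V != W) on D(V)={3,5,6,7} D(W)={4,5,6,7,8}: no change
So after constraint 2: D(U) = {3,4,5,6,7,8}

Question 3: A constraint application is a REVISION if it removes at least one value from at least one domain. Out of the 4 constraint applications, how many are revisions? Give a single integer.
Answer: 2

Derivation:
Constraint 1 (V != U) on D(V)={3,5,6,7} D(U)={3,4,5,6,7,8}: no change => not a revision
Constraint 2 (V != W) on D(V)={3,5,6,7} D(W)={4,5,6,7,8}: no change => not a revision
Constraint 3 (W < V) on D(W)={4,5,6,7,8} D(V)={3,5,6,7}: W {4,5,6,7,8}->{4,5,6}; V {3,5,6,7}->{5,6,7} => REVISION
Constraint 4 (U + V = W) on D(U)={3,4,5,6,7,8} D(V)={5,6,7} D(W)={4,5,6}: U {3,4,5,6,7,8}->{}; V {5,6,7}->{}; W {4,5,6}->{} => REVISION
Total revisions = 2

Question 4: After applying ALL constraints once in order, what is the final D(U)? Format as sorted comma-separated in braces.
Answer: {}

Derivation:
Constraint 1 (V != U) on D(V)={3,5,6,7} D(U)={3,4,5,6,7,8}: no change
Constraint 2 (V != W) on D(V)={3,5,6,7} D(W)={4,5,6,7,8}: no change
Constraint 3 (W < V) on D(W)={4,5,6,7,8} D(V)={3,5,6,7}: W {4,5,6,7,8}->{4,5,6}; V {3,5,6,7}->{5,6,7}
Constraint 4 (U + V = W) on D(U)={3,4,5,6,7,8} D(V)={5,6,7} D(W)={4,5,6}: U {3,4,5,6,7,8}->{}; V {5,6,7}->{}; W {4,5,6}->{}
So after all 4 constraints: D(U) = {}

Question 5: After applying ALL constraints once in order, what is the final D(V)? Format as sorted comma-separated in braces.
Answer: {}

Derivation:
Constraint 1 (V != U) on D(V)={3,5,6,7} D(U)={3,4,5,6,7,8}: no change
Constraint 2 (V != W) on D(V)={3,5,6,7} D(W)={4,5,6,7,8}: no change
Constraint 3 (W < V) on D(W)={4,5,6,7,8} D(V)={3,5,6,7}: W {4,5,6,7,8}->{4,5,6}; V {3,5,6,7}->{5,6,7}
Constraint 4 (U + V = W) on D(U)={3,4,5,6,7,8} D(V)={5,6,7} D(W)={4,5,6}: U {3,4,5,6,7,8}->{}; V {5,6,7}->{}; W {4,5,6}->{}
So after all 4 constraints: D(V) = {}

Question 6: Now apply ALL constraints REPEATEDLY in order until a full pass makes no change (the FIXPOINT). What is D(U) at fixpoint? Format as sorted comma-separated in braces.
Answer: {}

Derivation:
pass 0 (initial): D(U)={3,4,5,6,7,8}
pass 1: U {3,4,5,6,7,8}->{}; V {3,5,6,7}->{}; W {4,5,6,7,8}->{}
pass 2: no change
Fixpoint after 2 passes: D(U) = {}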